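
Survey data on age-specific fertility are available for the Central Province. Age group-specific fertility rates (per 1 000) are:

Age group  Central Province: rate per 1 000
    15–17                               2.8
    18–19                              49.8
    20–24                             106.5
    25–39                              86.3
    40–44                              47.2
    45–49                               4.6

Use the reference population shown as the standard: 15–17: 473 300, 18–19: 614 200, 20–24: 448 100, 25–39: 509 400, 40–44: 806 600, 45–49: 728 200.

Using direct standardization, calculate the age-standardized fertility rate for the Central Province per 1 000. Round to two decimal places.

46.10

Standard total = 3 579 800; weights = 0.1322, 0.1716, 0.1252, 0.1423, 0.2253, 0.2034.
Standardized rate: 0.1322×2.8 + 0.1716×49.8 + 0.1252×106.5 + 0.1423×86.3 + 0.2253×47.2 + 0.2034×4.6 = 46.0969 per 1 000.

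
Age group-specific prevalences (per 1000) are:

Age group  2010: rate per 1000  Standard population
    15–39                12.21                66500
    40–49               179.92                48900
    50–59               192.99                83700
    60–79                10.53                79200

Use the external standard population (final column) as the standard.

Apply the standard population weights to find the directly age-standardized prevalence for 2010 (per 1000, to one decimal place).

Standard total = 278300; weights = 0.2390, 0.1757, 0.3008, 0.2846.
Standardized rate: 0.2390×12.21 + 0.1757×179.92 + 0.3008×192.99 + 0.2846×10.53 = 95.5706 per 1000.

95.6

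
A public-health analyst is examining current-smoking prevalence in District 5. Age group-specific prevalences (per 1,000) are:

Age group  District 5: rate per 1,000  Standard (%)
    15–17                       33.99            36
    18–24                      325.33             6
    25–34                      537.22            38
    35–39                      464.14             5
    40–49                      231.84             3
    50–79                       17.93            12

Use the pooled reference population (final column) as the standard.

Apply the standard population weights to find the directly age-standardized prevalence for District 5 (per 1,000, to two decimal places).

Standard weights: 0.36, 0.06, 0.38, 0.05, 0.03, 0.12.
Standardized rate: 0.3600×33.99 + 0.0600×325.33 + 0.3800×537.22 + 0.0500×464.14 + 0.0300×231.84 + 0.1200×17.93 = 268.2136 per 1,000.

268.21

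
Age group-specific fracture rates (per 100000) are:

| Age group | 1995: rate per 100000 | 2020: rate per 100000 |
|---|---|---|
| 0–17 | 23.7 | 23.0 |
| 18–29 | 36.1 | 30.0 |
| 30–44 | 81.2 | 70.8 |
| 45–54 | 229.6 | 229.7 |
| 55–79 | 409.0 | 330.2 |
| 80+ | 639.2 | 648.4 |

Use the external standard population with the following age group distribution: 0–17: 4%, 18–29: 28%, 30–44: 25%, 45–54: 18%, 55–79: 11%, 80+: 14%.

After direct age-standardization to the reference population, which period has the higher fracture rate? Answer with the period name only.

Standard weights: 0.04, 0.28, 0.25, 0.18, 0.11, 0.14.
1995: 0.0400×23.7 + 0.2800×36.1 + 0.2500×81.2 + 0.1800×229.6 + 0.1100×409.0 + 0.1400×639.2 = 207.1620 per 100000.
2020: 0.0400×23.0 + 0.2800×30.0 + 0.2500×70.8 + 0.1800×229.7 + 0.1100×330.2 + 0.1400×648.4 = 195.4640 per 100000.

1995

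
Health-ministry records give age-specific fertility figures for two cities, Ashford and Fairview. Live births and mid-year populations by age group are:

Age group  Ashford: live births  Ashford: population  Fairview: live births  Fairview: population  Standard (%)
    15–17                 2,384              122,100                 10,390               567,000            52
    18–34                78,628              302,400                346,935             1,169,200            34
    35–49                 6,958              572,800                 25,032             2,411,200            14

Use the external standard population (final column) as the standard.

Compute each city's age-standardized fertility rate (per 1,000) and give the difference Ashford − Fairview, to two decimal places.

-11.61

Age-specific rates per 1,000 for Ashford: 19.525, 260.013, 12.147.
For Fairview: 18.325, 296.729, 10.382.
Standard weights: 0.52, 0.34, 0.14.
Ashford: 0.5200×19.525 + 0.3400×260.013 + 0.1400×12.147 = 100.2581 per 1,000.
Fairview: 0.5200×18.325 + 0.3400×296.729 + 0.1400×10.382 = 111.8699 per 1,000.
Difference = 100.2581 − 111.8699 = -11.6118.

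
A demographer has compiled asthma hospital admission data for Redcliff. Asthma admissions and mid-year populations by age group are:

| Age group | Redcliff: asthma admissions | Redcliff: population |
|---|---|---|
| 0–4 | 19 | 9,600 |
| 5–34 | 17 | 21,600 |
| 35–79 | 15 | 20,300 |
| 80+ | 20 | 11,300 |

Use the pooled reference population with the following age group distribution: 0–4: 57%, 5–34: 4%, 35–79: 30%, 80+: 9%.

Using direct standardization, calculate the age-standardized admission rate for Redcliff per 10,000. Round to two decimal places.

Age-specific rates per 10,000 for Redcliff: 19.79, 7.87, 7.39, 17.70.
Standard weights: 0.57, 0.04, 0.30, 0.09.
Standardized rate: 0.5700×19.79 + 0.0400×7.87 + 0.3000×7.39 + 0.0900×17.70 = 15.4057 per 10,000.

15.41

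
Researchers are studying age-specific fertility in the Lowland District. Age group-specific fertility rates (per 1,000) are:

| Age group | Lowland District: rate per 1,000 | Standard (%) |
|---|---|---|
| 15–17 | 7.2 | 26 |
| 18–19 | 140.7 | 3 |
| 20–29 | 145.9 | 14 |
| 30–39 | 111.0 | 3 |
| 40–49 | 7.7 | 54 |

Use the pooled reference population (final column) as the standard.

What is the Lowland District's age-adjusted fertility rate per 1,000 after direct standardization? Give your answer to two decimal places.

34.01

Standard weights: 0.26, 0.03, 0.14, 0.03, 0.54.
Standardized rate: 0.2600×7.2 + 0.0300×140.7 + 0.1400×145.9 + 0.0300×111.0 + 0.5400×7.7 = 34.0070 per 1,000.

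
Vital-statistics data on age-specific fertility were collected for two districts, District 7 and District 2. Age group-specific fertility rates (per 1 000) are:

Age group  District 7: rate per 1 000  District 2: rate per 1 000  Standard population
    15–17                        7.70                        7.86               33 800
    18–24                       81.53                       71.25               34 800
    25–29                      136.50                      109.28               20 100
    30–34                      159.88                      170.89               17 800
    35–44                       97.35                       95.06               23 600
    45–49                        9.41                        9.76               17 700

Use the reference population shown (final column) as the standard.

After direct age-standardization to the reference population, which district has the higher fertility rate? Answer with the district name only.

District 7

Standard total = 147 800; weights = 0.2287, 0.2355, 0.1360, 0.1204, 0.1597, 0.1198.
District 7: 0.2287×7.70 + 0.2355×81.53 + 0.1360×136.50 + 0.1204×159.88 + 0.1597×97.35 + 0.1198×9.41 = 75.4468 per 1 000.
District 2: 0.2287×7.86 + 0.2355×71.25 + 0.1360×109.28 + 0.1204×170.89 + 0.1597×95.06 + 0.1198×9.76 = 70.3634 per 1 000.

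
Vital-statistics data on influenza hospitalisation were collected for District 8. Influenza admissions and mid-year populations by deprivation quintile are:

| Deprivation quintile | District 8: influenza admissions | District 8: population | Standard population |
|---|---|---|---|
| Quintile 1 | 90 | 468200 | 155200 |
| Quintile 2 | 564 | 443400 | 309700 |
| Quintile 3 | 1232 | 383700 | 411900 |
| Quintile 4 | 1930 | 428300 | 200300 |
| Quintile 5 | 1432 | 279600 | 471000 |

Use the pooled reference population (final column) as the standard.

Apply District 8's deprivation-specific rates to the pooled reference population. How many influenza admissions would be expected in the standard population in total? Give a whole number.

5061

Deprivation-specific rates per 100000 for District 8: 19.22, 127.20, 321.08, 450.62, 512.16.
Expected influenza admissions = Σ (standard pop × deprivation-specific rate ÷ 100000)
= 155200×19.22/100000 + 309700×127.20/100000 + 411900×321.08/100000 + 200300×450.62/100000 + 471000×512.16/100000
= 29.83 + 393.94 + 1322.55 + 902.59 + 2412.27 = 5061.18.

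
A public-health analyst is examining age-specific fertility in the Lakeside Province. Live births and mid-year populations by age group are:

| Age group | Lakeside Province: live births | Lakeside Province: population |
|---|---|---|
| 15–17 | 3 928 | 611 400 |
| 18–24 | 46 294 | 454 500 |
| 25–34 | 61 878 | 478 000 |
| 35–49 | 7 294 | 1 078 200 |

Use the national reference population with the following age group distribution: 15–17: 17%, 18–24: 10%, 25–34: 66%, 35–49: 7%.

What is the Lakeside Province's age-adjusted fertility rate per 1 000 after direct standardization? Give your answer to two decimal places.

97.19

Age-specific rates per 1 000 for the Lakeside Province: 6.425, 101.857, 129.452, 6.765.
Standard weights: 0.17, 0.10, 0.66, 0.07.
Standardized rate: 0.1700×6.425 + 0.1000×101.857 + 0.6600×129.452 + 0.0700×6.765 = 97.1897 per 1 000.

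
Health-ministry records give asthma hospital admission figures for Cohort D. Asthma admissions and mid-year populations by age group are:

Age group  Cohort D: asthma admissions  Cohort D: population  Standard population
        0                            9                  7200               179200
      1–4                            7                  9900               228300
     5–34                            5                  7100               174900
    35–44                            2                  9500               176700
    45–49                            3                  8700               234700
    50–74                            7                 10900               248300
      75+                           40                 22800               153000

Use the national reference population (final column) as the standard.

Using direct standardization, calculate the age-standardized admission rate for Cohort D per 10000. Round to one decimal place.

Age-specific rates per 10000 for Cohort D: 12.50, 7.07, 7.04, 2.11, 3.45, 6.42, 17.54.
Standard total = 1395100; weights = 0.1284, 0.1636, 0.1254, 0.1267, 0.1682, 0.1780, 0.1097.
Standardized rate: 0.1284×12.50 + 0.1636×7.07 + 0.1254×7.04 + 0.1267×2.11 + 0.1682×3.45 + 0.1780×6.42 + 0.1097×17.54 = 7.5593 per 10000.

7.6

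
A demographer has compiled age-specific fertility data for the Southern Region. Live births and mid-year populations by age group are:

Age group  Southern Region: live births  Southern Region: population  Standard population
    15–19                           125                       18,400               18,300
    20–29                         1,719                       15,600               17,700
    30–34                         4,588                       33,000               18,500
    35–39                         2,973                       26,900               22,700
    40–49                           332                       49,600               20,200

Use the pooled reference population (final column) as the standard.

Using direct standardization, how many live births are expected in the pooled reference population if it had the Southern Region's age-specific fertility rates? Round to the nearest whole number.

Age-specific rates per 1,000 for the Southern Region: 6.793, 110.192, 139.030, 110.520, 6.694.
Expected live births = Σ (standard pop × age-specific rate ÷ 1,000)
= 18,300×6.793/1,000 + 17,700×110.192/1,000 + 18,500×139.030/1,000 + 22,700×110.520/1,000 + 20,200×6.694/1,000
= 124.32 + 1950.40 + 2572.06 + 2508.81 + 135.21 = 7290.81.

7291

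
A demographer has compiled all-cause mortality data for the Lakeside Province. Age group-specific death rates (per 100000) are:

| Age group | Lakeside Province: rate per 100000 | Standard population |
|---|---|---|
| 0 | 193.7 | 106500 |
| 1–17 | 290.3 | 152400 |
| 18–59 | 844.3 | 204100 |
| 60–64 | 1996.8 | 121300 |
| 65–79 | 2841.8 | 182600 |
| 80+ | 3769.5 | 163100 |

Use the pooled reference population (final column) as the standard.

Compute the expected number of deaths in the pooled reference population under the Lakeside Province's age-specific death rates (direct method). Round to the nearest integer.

16131

Expected deaths = Σ (standard pop × age-specific rate ÷ 100000)
= 106500×193.7/100000 + 152400×290.3/100000 + 204100×844.3/100000 + 121300×1996.8/100000 + 182600×2841.8/100000 + 163100×3769.5/100000
= 206.29 + 442.42 + 1723.22 + 2422.12 + 5189.13 + 6148.05 = 16131.22.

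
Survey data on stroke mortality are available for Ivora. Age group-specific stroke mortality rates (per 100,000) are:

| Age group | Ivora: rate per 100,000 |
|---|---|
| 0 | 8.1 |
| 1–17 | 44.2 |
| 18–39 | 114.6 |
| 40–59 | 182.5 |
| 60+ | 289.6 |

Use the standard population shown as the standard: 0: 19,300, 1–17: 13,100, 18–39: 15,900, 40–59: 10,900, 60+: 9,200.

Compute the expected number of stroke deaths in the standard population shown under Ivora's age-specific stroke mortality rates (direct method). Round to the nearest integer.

Expected stroke deaths = Σ (standard pop × age-specific rate ÷ 100,000)
= 19,300×8.1/100,000 + 13,100×44.2/100,000 + 15,900×114.6/100,000 + 10,900×182.5/100,000 + 9,200×289.6/100,000
= 1.56 + 5.79 + 18.22 + 19.89 + 26.64 = 72.11.

72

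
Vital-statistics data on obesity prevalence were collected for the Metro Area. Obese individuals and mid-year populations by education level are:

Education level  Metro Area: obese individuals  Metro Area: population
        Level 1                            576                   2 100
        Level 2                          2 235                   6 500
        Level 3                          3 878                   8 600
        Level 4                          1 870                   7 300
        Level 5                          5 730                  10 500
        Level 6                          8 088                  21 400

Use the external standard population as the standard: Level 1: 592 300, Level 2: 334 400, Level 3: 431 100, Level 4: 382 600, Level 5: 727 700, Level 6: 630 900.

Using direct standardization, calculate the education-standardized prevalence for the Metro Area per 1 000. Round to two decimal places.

388.97

Education-specific rates per 1 000 for the Metro Area: 274.286, 343.846, 450.930, 256.164, 545.714, 377.944.
Standard total = 3 099 000; weights = 0.1911, 0.1079, 0.1391, 0.1235, 0.2348, 0.2036.
Standardized rate: 0.1911×274.286 + 0.1079×343.846 + 0.1391×450.930 + 0.1235×256.164 + 0.2348×545.714 + 0.2036×377.944 = 388.9665 per 1 000.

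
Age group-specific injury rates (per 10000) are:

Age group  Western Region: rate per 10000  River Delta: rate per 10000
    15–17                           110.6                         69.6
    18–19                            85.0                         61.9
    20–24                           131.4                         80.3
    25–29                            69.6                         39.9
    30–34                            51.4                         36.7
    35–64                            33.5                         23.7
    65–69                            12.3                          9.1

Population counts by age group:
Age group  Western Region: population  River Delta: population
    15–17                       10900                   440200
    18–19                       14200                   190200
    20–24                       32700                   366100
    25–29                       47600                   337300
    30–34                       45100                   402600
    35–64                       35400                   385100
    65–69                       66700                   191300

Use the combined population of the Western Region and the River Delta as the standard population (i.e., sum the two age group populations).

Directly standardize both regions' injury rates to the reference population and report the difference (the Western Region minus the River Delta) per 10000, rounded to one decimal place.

Combined standard total = 2565400; weights = 0.1758, 0.0797, 0.1555, 0.1500, 0.1745, 0.1639, 0.1006.
The Western Region: 0.1758×110.6 + 0.0797×85.0 + 0.1555×131.4 + 0.1500×69.6 + 0.1745×51.4 + 0.1639×33.5 + 0.1006×12.3 = 72.7875 per 10000.
The River Delta: 0.1758×69.6 + 0.0797×61.9 + 0.1555×80.3 + 0.1500×39.9 + 0.1745×36.7 + 0.1639×23.7 + 0.1006×9.1 = 46.8443 per 10000.
Difference = 72.7875 − 46.8443 = 25.9432.

25.9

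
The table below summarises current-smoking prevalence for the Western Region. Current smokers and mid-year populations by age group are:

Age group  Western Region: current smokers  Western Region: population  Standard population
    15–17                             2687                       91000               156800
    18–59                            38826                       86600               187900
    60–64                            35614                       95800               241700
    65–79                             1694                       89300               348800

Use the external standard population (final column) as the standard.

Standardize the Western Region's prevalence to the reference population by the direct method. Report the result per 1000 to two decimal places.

198.18

Age-specific rates per 1000 for the Western Region: 29.527, 448.337, 371.754, 18.970.
Standard total = 935200; weights = 0.1677, 0.2009, 0.2584, 0.3730.
Standardized rate: 0.1677×29.527 + 0.2009×448.337 + 0.2584×371.754 + 0.3730×18.970 = 198.1843 per 1000.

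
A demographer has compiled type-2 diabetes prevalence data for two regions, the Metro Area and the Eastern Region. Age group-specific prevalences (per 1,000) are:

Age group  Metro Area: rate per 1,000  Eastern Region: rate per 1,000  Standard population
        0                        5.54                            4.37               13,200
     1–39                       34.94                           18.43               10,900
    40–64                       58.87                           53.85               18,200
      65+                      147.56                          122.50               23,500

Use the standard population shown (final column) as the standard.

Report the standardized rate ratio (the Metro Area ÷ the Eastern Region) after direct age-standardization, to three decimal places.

Standard total = 65,800; weights = 0.2006, 0.1657, 0.2766, 0.3571.
The Metro Area: 0.2006×5.54 + 0.1657×34.94 + 0.2766×58.87 + 0.3571×147.56 = 75.8825 per 1,000.
The Eastern Region: 0.2006×4.37 + 0.1657×18.43 + 0.2766×53.85 + 0.3571×122.50 = 62.5743 per 1,000.
Ratio = 75.8825 ÷ 62.5743 = 1.21268.

1.213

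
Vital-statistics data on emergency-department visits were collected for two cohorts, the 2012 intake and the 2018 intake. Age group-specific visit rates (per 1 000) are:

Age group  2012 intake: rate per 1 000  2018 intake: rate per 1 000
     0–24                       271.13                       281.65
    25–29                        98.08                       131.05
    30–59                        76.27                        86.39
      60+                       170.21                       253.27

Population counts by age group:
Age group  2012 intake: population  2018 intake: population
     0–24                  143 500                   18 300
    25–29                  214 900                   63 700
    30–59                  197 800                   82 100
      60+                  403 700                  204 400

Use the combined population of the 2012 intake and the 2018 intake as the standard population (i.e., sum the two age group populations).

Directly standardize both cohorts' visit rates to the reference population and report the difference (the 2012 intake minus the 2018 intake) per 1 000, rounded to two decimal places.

-48.35

Combined standard total = 1 328 400; weights = 0.1218, 0.2097, 0.2107, 0.4578.
The 2012 intake: 0.1218×271.13 + 0.2097×98.08 + 0.2107×76.27 + 0.4578×170.21 = 147.5810 per 1 000.
The 2018 intake: 0.1218×281.65 + 0.2097×131.05 + 0.2107×86.39 + 0.4578×253.27 = 195.9316 per 1 000.
Difference = 147.5810 − 195.9316 = -48.3506.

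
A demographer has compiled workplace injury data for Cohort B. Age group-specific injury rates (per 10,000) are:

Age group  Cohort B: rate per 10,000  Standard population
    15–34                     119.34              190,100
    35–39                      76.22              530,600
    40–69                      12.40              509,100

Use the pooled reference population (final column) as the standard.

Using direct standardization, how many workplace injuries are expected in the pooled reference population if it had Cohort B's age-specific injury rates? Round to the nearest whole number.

6944

Expected workplace injuries = Σ (standard pop × age-specific rate ÷ 10,000)
= 190,100×119.34/10,000 + 530,600×76.22/10,000 + 509,100×12.40/10,000
= 2268.65 + 4044.23 + 631.28 = 6944.17.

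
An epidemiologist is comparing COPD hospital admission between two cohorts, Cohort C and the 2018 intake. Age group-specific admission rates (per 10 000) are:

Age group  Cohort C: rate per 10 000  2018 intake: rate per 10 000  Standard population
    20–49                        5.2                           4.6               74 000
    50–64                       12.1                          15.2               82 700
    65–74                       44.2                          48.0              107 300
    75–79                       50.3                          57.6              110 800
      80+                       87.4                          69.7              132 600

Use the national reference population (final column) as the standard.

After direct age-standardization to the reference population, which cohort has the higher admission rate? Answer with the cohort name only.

Cohort C

Standard total = 507 400; weights = 0.1458, 0.1630, 0.2115, 0.2184, 0.2613.
Cohort C: 0.1458×5.2 + 0.1630×12.1 + 0.2115×44.2 + 0.2184×50.3 + 0.2613×87.4 = 45.9019 per 10 000.
The 2018 intake: 0.1458×4.6 + 0.1630×15.2 + 0.2115×48.0 + 0.2184×57.6 + 0.2613×69.7 = 44.0917 per 10 000.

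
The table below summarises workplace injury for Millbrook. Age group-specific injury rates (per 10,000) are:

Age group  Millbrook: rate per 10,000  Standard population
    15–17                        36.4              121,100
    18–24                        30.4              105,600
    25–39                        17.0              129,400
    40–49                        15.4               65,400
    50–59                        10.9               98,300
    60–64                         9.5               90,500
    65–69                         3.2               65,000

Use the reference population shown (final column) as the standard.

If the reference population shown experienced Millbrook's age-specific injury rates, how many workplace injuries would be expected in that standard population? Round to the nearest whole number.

Expected workplace injuries = Σ (standard pop × age-specific rate ÷ 10,000)
= 121,100×36.4/10,000 + 105,600×30.4/10,000 + 129,400×17.0/10,000 + 65,400×15.4/10,000 + 98,300×10.9/10,000 + 90,500×9.5/10,000 + 65,000×3.2/10,000
= 440.80 + 321.02 + 219.98 + 100.72 + 107.15 + 85.97 + 20.80 = 1296.45.

1296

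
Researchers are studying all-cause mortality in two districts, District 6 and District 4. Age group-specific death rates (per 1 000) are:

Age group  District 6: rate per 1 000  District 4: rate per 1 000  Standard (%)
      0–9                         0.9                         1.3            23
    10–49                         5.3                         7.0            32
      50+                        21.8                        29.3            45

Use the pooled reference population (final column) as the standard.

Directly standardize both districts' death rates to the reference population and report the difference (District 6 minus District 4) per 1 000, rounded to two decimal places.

-4.01

Standard weights: 0.23, 0.32, 0.45.
District 6: 0.2300×0.9 + 0.3200×5.3 + 0.4500×21.8 = 11.7130 per 1 000.
District 4: 0.2300×1.3 + 0.3200×7.0 + 0.4500×29.3 = 15.7240 per 1 000.
Difference = 11.7130 − 15.7240 = -4.0110.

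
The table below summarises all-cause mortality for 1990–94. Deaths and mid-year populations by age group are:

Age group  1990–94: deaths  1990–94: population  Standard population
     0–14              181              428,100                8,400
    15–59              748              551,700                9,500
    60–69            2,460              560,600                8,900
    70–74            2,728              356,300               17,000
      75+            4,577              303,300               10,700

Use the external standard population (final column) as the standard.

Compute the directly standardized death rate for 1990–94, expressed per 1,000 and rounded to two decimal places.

Age-specific rates per 1,000 for 1990–94: 0.423, 1.356, 4.388, 7.656, 15.091.
Standard total = 54,500; weights = 0.1541, 0.1743, 0.1633, 0.3119, 0.1963.
Standardized rate: 0.1541×0.423 + 0.1743×1.356 + 0.1633×4.388 + 0.3119×7.656 + 0.1963×15.091 = 6.3691 per 1,000.

6.37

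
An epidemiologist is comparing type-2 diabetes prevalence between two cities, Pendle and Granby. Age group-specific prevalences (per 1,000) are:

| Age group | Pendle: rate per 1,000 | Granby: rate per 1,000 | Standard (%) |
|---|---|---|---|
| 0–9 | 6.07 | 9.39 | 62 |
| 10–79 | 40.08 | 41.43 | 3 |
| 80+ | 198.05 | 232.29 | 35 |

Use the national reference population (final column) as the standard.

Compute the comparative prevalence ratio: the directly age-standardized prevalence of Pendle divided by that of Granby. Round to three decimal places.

Standard weights: 0.62, 0.03, 0.35.
Pendle: 0.6200×6.07 + 0.0300×40.08 + 0.3500×198.05 = 74.2833 per 1,000.
Granby: 0.6200×9.39 + 0.0300×41.43 + 0.3500×232.29 = 88.3662 per 1,000.
Ratio = 74.2833 ÷ 88.3662 = 0.84063.

0.841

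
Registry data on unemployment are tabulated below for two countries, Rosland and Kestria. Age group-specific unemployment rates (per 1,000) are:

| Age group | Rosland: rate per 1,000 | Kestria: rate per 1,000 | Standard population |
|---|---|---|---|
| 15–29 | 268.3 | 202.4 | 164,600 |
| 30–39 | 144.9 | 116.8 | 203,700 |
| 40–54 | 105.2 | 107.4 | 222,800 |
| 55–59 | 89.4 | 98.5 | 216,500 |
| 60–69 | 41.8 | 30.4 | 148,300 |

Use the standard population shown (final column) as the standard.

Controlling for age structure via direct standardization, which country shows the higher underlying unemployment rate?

Standard total = 955,900; weights = 0.1722, 0.2131, 0.2331, 0.2265, 0.1551.
Rosland: 0.1722×268.3 + 0.2131×144.9 + 0.2331×105.2 + 0.2265×89.4 + 0.1551×41.8 = 128.3303 per 1,000.
Kestria: 0.1722×202.4 + 0.2131×116.8 + 0.2331×107.4 + 0.2265×98.5 + 0.1551×30.4 = 111.7999 per 1,000.

Rosland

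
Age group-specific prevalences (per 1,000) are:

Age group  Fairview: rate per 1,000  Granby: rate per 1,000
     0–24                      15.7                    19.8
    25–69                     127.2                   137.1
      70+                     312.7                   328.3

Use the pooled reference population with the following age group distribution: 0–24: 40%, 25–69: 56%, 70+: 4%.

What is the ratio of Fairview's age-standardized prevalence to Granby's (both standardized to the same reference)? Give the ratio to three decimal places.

Standard weights: 0.40, 0.56, 0.04.
Fairview: 0.4000×15.7 + 0.5600×127.2 + 0.0400×312.7 = 90.0200 per 1,000.
Granby: 0.4000×19.8 + 0.5600×137.1 + 0.0400×328.3 = 97.8280 per 1,000.
Ratio = 90.0200 ÷ 97.8280 = 0.92019.

0.920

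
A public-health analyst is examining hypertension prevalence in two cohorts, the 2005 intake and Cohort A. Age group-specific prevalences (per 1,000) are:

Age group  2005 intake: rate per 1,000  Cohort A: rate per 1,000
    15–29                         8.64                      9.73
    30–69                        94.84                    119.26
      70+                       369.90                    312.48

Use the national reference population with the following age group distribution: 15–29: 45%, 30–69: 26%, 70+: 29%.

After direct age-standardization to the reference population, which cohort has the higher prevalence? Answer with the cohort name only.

2005 intake

Standard weights: 0.45, 0.26, 0.29.
The 2005 intake: 0.4500×8.64 + 0.2600×94.84 + 0.2900×369.90 = 135.8174 per 1,000.
Cohort A: 0.4500×9.73 + 0.2600×119.26 + 0.2900×312.48 = 126.0053 per 1,000.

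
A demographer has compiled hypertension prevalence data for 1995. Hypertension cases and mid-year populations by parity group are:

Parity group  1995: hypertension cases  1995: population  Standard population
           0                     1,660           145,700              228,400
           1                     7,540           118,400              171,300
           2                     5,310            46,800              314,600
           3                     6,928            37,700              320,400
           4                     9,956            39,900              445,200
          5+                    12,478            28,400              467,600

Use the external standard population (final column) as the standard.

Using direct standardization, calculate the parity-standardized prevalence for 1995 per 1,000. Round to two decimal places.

218.03

Parity-specific rates per 1,000 for 1995: 11.393, 63.682, 113.462, 183.767, 249.524, 439.366.
Standard total = 1,947,500; weights = 0.1173, 0.0880, 0.1615, 0.1645, 0.2286, 0.2401.
Standardized rate: 0.1173×11.393 + 0.0880×63.682 + 0.1615×113.462 + 0.1645×183.767 + 0.2286×249.524 + 0.2401×439.366 = 218.0336 per 1,000.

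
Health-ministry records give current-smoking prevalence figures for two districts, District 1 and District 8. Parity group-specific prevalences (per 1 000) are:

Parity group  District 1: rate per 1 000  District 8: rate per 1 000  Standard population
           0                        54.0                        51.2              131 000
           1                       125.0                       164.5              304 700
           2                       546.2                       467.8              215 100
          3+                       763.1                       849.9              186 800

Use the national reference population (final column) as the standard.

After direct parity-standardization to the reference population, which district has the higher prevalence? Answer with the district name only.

District 8

Standard total = 837 600; weights = 0.1564, 0.3638, 0.2568, 0.2230.
District 1: 0.1564×54.0 + 0.3638×125.0 + 0.2568×546.2 + 0.2230×763.1 = 364.3699 per 1 000.
District 8: 0.1564×51.2 + 0.3638×164.5 + 0.2568×467.8 + 0.2230×849.9 = 377.5256 per 1 000.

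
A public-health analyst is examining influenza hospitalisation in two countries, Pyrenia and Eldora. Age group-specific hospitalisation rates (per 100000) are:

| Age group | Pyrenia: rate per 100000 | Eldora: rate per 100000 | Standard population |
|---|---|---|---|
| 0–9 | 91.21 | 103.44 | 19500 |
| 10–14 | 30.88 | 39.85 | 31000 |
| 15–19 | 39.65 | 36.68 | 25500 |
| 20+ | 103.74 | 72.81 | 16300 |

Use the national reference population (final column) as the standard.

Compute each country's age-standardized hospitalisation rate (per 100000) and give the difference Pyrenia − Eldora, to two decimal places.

Standard total = 92300; weights = 0.2113, 0.3359, 0.2763, 0.1766.
Pyrenia: 0.2113×91.21 + 0.3359×30.88 + 0.2763×39.65 + 0.1766×103.74 = 58.9156 per 100000.
Eldora: 0.2113×103.44 + 0.3359×39.85 + 0.2763×36.68 + 0.1766×72.81 = 58.2294 per 100000.
Difference = 58.9156 − 58.2294 = 0.6862.

0.69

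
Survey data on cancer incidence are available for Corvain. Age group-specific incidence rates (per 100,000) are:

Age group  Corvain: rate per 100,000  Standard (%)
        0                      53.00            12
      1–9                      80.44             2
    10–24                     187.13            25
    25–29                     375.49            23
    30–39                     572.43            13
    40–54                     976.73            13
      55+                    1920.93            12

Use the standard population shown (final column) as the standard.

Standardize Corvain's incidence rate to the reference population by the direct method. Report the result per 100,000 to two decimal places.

Standard weights: 0.12, 0.02, 0.25, 0.23, 0.13, 0.13, 0.12.
Standardized rate: 0.1200×53.00 + 0.0200×80.44 + 0.2500×187.13 + 0.2300×375.49 + 0.1300×572.43 + 0.1300×976.73 + 0.1200×1920.93 = 573.0164 per 100,000.

573.02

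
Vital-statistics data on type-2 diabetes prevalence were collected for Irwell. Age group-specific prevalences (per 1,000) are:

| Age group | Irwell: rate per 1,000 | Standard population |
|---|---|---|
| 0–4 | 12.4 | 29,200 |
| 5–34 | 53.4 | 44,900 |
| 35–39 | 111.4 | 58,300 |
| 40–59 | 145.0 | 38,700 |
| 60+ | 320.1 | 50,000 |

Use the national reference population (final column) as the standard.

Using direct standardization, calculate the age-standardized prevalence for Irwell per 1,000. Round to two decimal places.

Standard total = 221,100; weights = 0.1321, 0.2031, 0.2637, 0.1750, 0.2261.
Standardized rate: 0.1321×12.4 + 0.2031×53.4 + 0.2637×111.4 + 0.1750×145.0 + 0.2261×320.1 = 139.6240 per 1,000.

139.62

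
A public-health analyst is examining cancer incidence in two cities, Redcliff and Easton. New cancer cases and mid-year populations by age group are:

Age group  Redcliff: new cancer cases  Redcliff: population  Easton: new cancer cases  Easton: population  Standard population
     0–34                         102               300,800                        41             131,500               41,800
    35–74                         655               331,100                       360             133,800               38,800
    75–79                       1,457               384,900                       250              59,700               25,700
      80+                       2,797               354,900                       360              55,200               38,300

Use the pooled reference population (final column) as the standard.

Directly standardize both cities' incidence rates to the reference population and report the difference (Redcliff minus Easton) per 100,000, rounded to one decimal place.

Age-specific rates per 100,000 for Redcliff: 33.91, 197.83, 378.54, 788.11.
For Easton: 31.18, 269.06, 418.76, 652.17.
Standard total = 144,600; weights = 0.2891, 0.2683, 0.1777, 0.2649.
Redcliff: 0.2891×33.91 + 0.2683×197.83 + 0.1777×378.54 + 0.2649×788.11 = 338.9081 per 100,000.
Easton: 0.2891×31.18 + 0.2683×269.06 + 0.1777×418.76 + 0.2649×652.17 = 328.3758 per 100,000.
Difference = 338.9081 − 328.3758 = 10.5323.

10.5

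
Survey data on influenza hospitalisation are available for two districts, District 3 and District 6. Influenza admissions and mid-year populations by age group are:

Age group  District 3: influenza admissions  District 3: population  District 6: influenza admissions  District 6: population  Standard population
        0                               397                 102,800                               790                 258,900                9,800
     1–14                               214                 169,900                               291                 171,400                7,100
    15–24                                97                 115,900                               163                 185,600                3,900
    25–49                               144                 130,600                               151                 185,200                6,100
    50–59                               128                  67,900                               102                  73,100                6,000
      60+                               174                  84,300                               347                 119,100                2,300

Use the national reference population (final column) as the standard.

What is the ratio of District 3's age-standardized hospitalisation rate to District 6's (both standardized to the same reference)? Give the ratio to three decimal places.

Age-specific rates per 100,000 for District 3: 386.19, 125.96, 83.69, 110.26, 188.51, 206.41.
For District 6: 305.14, 169.78, 87.82, 81.53, 139.53, 291.35.
Standard total = 35,200; weights = 0.2784, 0.2017, 0.1108, 0.1733, 0.1705, 0.0653.
District 3: 0.2784×386.19 + 0.2017×125.96 + 0.1108×83.69 + 0.1733×110.26 + 0.1705×188.51 + 0.0653×206.41 = 206.9238 per 100,000.
District 6: 0.2784×305.14 + 0.2017×169.78 + 0.1108×87.82 + 0.1733×81.53 + 0.1705×139.53 + 0.0653×291.35 = 185.8793 per 100,000.
Ratio = 206.9238 ÷ 185.8793 = 1.11322.

1.113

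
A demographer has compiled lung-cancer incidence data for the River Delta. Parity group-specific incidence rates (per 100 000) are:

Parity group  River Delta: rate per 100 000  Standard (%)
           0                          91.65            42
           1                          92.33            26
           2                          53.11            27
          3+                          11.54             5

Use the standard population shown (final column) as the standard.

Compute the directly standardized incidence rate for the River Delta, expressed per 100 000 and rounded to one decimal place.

77.4

Standard weights: 0.42, 0.26, 0.27, 0.05.
Standardized rate: 0.4200×91.65 + 0.2600×92.33 + 0.2700×53.11 + 0.0500×11.54 = 77.4155 per 100 000.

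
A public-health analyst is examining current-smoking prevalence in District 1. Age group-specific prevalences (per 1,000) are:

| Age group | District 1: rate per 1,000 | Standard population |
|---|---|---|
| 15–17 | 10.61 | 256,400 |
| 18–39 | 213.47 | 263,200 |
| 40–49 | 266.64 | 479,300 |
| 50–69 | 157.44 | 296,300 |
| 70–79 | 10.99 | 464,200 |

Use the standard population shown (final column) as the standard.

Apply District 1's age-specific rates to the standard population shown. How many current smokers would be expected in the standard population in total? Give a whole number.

Expected current smokers = Σ (standard pop × age-specific rate ÷ 1,000)
= 256,400×10.61/1,000 + 263,200×213.47/1,000 + 479,300×266.64/1,000 + 296,300×157.44/1,000 + 464,200×10.99/1,000
= 2720.40 + 56185.30 + 127800.55 + 46649.47 + 5101.56 = 238457.29.

238457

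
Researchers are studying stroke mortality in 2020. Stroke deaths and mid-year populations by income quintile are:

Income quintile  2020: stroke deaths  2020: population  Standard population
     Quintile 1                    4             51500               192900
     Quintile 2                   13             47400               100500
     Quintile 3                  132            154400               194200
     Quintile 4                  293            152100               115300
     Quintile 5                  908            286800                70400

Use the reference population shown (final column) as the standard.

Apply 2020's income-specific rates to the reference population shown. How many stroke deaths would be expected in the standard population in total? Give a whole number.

Income-specific rates per 100000 for 2020: 7.77, 27.43, 85.49, 192.64, 316.60.
Expected stroke deaths = Σ (standard pop × income-specific rate ÷ 100000)
= 192900×7.77/100000 + 100500×27.43/100000 + 194200×85.49/100000 + 115300×192.64/100000 + 70400×316.60/100000
= 14.98 + 27.56 + 166.03 + 222.11 + 222.88 = 653.57.

654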